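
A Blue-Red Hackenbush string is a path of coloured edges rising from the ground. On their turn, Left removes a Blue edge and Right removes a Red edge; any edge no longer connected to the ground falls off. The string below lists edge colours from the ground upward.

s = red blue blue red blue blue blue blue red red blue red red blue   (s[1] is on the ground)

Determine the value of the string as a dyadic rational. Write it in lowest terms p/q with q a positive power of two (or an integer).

Build value(s[:k]) for k = 1..14, string s = red blue blue red blue blue blue blue red red blue red red blue.
1 of 14 · r · max L −∞ · min R 0 => -1
2 of 14 · rb · max L -1 · min R 0 => -1/2
3 of 14 · rbb · max L -1/2 · min R 0 => -1/4
4 of 14 · rbbr · max L -1/2 · min R -1/4 => -3/8
5 of 14 · rbbrb · max L -3/8 · min R -1/4 => -5/16
6 of 14 · rbbrbb · max L -5/16 · min R -1/4 => -9/32
7 of 14 · rbbrbbb · max L -9/32 · min R -1/4 => -17/64
8 of 14 · rbbrbbbb · max L -17/64 · min R -1/4 => -33/128
9 of 14 · rbbrbbbbr · max L -17/64 · min R -33/128 => -67/256
10 of 14 · rbbrbbbbrr · max L -17/64 · min R -67/256 => -135/512
11 of 14 · rbbrbbbbrrb · max L -135/512 · min R -67/256 => -269/1024
12 of 14 · rbbrbbbbrrbr · max L -135/512 · min R -269/1024 => -539/2048
13 of 14 · rbbrbbbbrrbrr · max L -135/512 · min R -539/2048 => -1079/4096
14 of 14 · rbbrbbbbrrbrrb · max L -1079/4096 · min R -539/2048 => -2157/8192

-2157/8192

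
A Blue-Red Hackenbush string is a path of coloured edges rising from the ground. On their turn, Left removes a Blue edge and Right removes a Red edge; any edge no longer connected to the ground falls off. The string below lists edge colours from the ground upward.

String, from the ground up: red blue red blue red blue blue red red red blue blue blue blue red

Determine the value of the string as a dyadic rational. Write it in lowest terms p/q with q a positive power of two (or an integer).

r: Left { ∅ }, Right { 0 } = simplest -1
rb: Left { -1 }, Right { 0 } = simplest -1/2
rbr: Left { -1 }, Right { -1/2 0 } = simplest -3/4
rbrb: Left { -1 -3/4 }, Right { -1/2 0 } = simplest -5/8
rbrbr: Left { -1 -3/4 }, Right { -5/8 -1/2 0 } = simplest -11/16
rbrbrb: Left { -1 -3/4 -11/16 }, Right { -5/8 -1/2 0 } = simplest -21/32
rbrbrbb: Left { -1 -3/4 -11/16 -21/32 }, Right { -5/8 -1/2 0 } = simplest -41/64
rbrbrbbr: Left { -1 -3/4 -11/16 -21/32 }, Right { -41/64 -5/8 -1/2 0 } = simplest -83/128
rbrbrbbrr: Left { -1 -3/4 -11/16 -21/32 }, Right { -83/128 -41/64 -5/8 -1/2 0 } = simplest -167/256
rbrbrbbrrr: Left { -1 -3/4 -11/16 -21/32 }, Right { -167/256 -83/128 -41/64 -5/8 -1/2 0 } = simplest -335/512
rbrbrbbrrrb: Left { -1 -3/4 -11/16 -21/32 -335/512 }, Right { -167/256 -83/128 -41/64 -5/8 -1/2 0 } = simplest -669/1024
rbrbrbbrrrbb: Left { -1 -3/4 -11/16 -21/32 -335/512 -669/1024 }, Right { -167/256 -83/128 -41/64 -5/8 -1/2 0 } = simplest -1337/2048
rbrbrbbrrrbbb: Left { -1 -3/4 -11/16 -21/32 -335/512 -669/1024 -1337/2048 }, Right { -167/256 -83/128 -41/64 -5/8 -1/2 0 } = simplest -2673/4096
rbrbrbbrrrbbbb: Left { -1 -3/4 -11/16 -21/32 -335/512 -669/1024 -1337/2048 -2673/4096 }, Right { -167/256 -83/128 -41/64 -5/8 -1/2 0 } = simplest -5345/8192
rbrbrbbrrrbbbbr: Left { -1 -3/4 -11/16 -21/32 -335/512 -669/1024 -1337/2048 -2673/4096 }, Right { -5345/8192 -167/256 -83/128 -41/64 -5/8 -1/2 0 } = simplest -10691/16384

-10691/16384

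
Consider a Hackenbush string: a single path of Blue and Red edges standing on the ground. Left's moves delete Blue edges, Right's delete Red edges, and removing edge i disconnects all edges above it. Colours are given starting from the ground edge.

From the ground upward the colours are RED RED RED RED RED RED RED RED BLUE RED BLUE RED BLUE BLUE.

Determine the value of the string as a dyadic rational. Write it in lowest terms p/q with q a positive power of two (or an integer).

Prefix values for RED RED RED RED RED RED RED RED BLUE RED BLUE RED BLUE BLUE via {L|R} + simplicity:
value_1 [R]  L=[∅]  R=[0]  => -1
value_2 [RR]  L=[∅]  R=[-1; 0]  => -2
value_3 [RRR]  L=[∅]  R=[-2; -1; 0]  => -3
value_4 [RRRR]  L=[∅]  R=[-3; -2; -1; 0]  => -4
value_5 [RRRRR]  L=[∅]  R=[-4; -3; -2; -1; 0]  => -5
value_6 [RRRRRR]  L=[∅]  R=[-5; -4; -3; -2; -1; 0]  => -6
value_7 [RRRRRRR]  L=[∅]  R=[-6; -5; -4; -3; -2; -1; 0]  => -7
value_8 [RRRRRRRR]  L=[∅]  R=[-7; -6; -5; -4; -3; -2; -1; 0]  => -8
value_9 [RRRRRRRRB]  L=[-8]  R=[-7; -6; -5; -4; -3; -2; -1; 0]  => -15/2
value_10 [RRRRRRRRBR]  L=[-8]  R=[-15/2; -7; -6; -5; -4; -3; -2; -1; 0]  => -31/4
value_11 [RRRRRRRRBRB]  L=[-8; -31/4]  R=[-15/2; -7; -6; -5; -4; -3; -2; -1; 0]  => -61/8
value_12 [RRRRRRRRBRBR]  L=[-8; -31/4]  R=[-61/8; -15/2; -7; -6; -5; -4; -3; -2; -1; 0]  => -123/16
value_13 [RRRRRRRRBRBRB]  L=[-8; -31/4; -123/16]  R=[-61/8; -15/2; -7; -6; -5; -4; -3; -2; -1; 0]  => -245/32
value_14 [RRRRRRRRBRBRBB]  L=[-8; -31/4; -123/16; -245/32]  R=[-61/8; -15/2; -7; -6; -5; -4; -3; -2; -1; 0]  => -489/64

-489/64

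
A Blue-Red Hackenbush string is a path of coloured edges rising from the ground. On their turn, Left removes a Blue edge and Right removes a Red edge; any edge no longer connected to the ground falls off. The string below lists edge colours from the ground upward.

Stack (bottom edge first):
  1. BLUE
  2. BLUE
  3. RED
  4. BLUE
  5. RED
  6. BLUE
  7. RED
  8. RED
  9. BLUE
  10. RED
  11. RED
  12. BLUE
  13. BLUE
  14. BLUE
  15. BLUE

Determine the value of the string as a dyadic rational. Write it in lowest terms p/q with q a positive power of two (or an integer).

Prefix values for BLUE BLUE RED BLUE RED BLUE RED RED BLUE RED RED BLUE BLUE BLUE BLUE via {L|R} + simplicity:
val(B) = { 0 | ∅ } so 1
val(BB) = { 0; 1 | ∅ } so 2
val(BBR) = { 0; 1 | 2 } so 3/2
val(BBRB) = { 0; 1; 3/2 | 2 } so 7/4
val(BBRBR) = { 0; 1; 3/2 | 7/4; 2 } so 13/8
val(BBRBRB) = { 0; 1; 3/2; 13/8 | 7/4; 2 } so 27/16
val(BBRBRBR) = { 0; 1; 3/2; 13/8 | 27/16; 7/4; 2 } so 53/32
val(BBRBRBRR) = { 0; 1; 3/2; 13/8 | 53/32; 27/16; 7/4; 2 } so 105/64
val(BBRBRBRRB) = { 0; 1; 3/2; 13/8; 105/64 | 53/32; 27/16; 7/4; 2 } so 211/128
val(BBRBRBRRBR) = { 0; 1; 3/2; 13/8; 105/64 | 211/128; 53/32; 27/16; 7/4; 2 } so 421/256
val(BBRBRBRRBRR) = { 0; 1; 3/2; 13/8; 105/64 | 421/256; 211/128; 53/32; 27/16; 7/4; 2 } so 841/512
val(BBRBRBRRBRRB) = { 0; 1; 3/2; 13/8; 105/64; 841/512 | 421/256; 211/128; 53/32; 27/16; 7/4; 2 } so 1683/1024
val(BBRBRBRRBRRBB) = { 0; 1; 3/2; 13/8; 105/64; 841/512; 1683/1024 | 421/256; 211/128; 53/32; 27/16; 7/4; 2 } so 3367/2048
val(BBRBRBRRBRRBBB) = { 0; 1; 3/2; 13/8; 105/64; 841/512; 1683/1024; 3367/2048 | 421/256; 211/128; 53/32; 27/16; 7/4; 2 } so 6735/4096
val(BBRBRBRRBRRBBBB) = { 0; 1; 3/2; 13/8; 105/64; 841/512; 1683/1024; 3367/2048; 6735/4096 | 421/256; 211/128; 53/32; 27/16; 7/4; 2 } so 13471/8192

13471/8192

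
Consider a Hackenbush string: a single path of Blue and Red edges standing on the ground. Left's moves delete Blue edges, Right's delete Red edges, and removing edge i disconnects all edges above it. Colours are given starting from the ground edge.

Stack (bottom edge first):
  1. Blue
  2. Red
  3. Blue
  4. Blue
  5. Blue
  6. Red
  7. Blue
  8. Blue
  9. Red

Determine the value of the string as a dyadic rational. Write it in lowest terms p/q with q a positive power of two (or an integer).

G_1 [B]  L=[0]  R=[none]  so 1
G_2 [BR]  L=[0]  R=[1]  so 1/2
G_3 [BRB]  L=[0 1/2]  R=[1]  so 3/4
G_4 [BRBB]  L=[0 1/2 3/4]  R=[1]  so 7/8
G_5 [BRBBB]  L=[0 1/2 3/4 7/8]  R=[1]  so 15/16
G_6 [BRBBBR]  L=[0 1/2 3/4 7/8]  R=[15/16 1]  so 29/32
G_7 [BRBBBRB]  L=[0 1/2 3/4 7/8 29/32]  R=[15/16 1]  so 59/64
G_8 [BRBBBRBB]  L=[0 1/2 3/4 7/8 29/32 59/64]  R=[15/16 1]  so 119/128
G_9 [BRBBBRBBR]  L=[0 1/2 3/4 7/8 29/32 59/64]  R=[119/128 15/16 1]  so 237/256

237/256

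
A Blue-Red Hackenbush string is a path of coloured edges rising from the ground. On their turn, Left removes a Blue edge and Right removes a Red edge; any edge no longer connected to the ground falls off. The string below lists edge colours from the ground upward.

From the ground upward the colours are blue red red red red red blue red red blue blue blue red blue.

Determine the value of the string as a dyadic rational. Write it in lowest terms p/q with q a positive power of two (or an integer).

Recurse on prefixes of the 14-edge string blue red red red red red blue red red blue blue blue red blue:
step 1: add blue to get b; options L={ 0 } R={ (no moves) } -> 1
step 2: add red to get br; options L={ 0 } R={ 1 } -> 1/2
step 3: add red to get brr; options L={ 0 } R={ 1/2; 1 } -> 1/4
step 4: add red to get brrr; options L={ 0 } R={ 1/4; 1/2; 1 } -> 1/8
step 5: add red to get brrrr; options L={ 0 } R={ 1/8; 1/4; 1/2; 1 } -> 1/16
step 6: add red to get brrrrr; options L={ 0 } R={ 1/16; 1/8; 1/4; 1/2; 1 } -> 1/32
step 7: add blue to get brrrrrb; options L={ 0; 1/32 } R={ 1/16; 1/8; 1/4; 1/2; 1 } -> 3/64
step 8: add red to get brrrrrbr; options L={ 0; 1/32 } R={ 3/64; 1/16; 1/8; 1/4; 1/2; 1 } -> 5/128
step 9: add red to get brrrrrbrr; options L={ 0; 1/32 } R={ 5/128; 3/64; 1/16; 1/8; 1/4; 1/2; 1 } -> 9/256
step 10: add blue to get brrrrrbrrb; options L={ 0; 1/32; 9/256 } R={ 5/128; 3/64; 1/16; 1/8; 1/4; 1/2; 1 } -> 19/512
step 11: add blue to get brrrrrbrrbb; options L={ 0; 1/32; 9/256; 19/512 } R={ 5/128; 3/64; 1/16; 1/8; 1/4; 1/2; 1 } -> 39/1024
step 12: add blue to get brrrrrbrrbbb; options L={ 0; 1/32; 9/256; 19/512; 39/1024 } R={ 5/128; 3/64; 1/16; 1/8; 1/4; 1/2; 1 } -> 79/2048
step 13: add red to get brrrrrbrrbbbr; options L={ 0; 1/32; 9/256; 19/512; 39/1024 } R={ 79/2048; 5/128; 3/64; 1/16; 1/8; 1/4; 1/2; 1 } -> 157/4096
step 14: add blue to get brrrrrbrrbbbrb; options L={ 0; 1/32; 9/256; 19/512; 39/1024; 157/4096 } R={ 79/2048; 5/128; 3/64; 1/16; 1/8; 1/4; 1/2; 1 } -> 315/8192

315/8192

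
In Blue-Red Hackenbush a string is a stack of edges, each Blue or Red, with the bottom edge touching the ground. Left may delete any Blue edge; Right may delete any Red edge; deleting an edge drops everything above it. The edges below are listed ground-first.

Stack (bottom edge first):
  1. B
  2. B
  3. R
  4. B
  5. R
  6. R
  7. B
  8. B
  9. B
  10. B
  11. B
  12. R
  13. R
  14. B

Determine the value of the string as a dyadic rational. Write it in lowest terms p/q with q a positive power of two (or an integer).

B: Left { 0 }, Right { none } => simplest 1
BB: Left { 0,1 }, Right { none } => simplest 2
BBR: Left { 0,1 }, Right { 2 } => simplest 3/2
BBRB: Left { 0,1,3/2 }, Right { 2 } => simplest 7/4
BBRBR: Left { 0,1,3/2 }, Right { 7/4,2 } => simplest 13/8
BBRBRR: Left { 0,1,3/2 }, Right { 13/8,7/4,2 } => simplest 25/16
BBRBRRB: Left { 0,1,3/2,25/16 }, Right { 13/8,7/4,2 } => simplest 51/32
BBRBRRBB: Left { 0,1,3/2,25/16,51/32 }, Right { 13/8,7/4,2 } => simplest 103/64
BBRBRRBBB: Left { 0,1,3/2,25/16,51/32,103/64 }, Right { 13/8,7/4,2 } => simplest 207/128
BBRBRRBBBB: Left { 0,1,3/2,25/16,51/32,103/64,207/128 }, Right { 13/8,7/4,2 } => simplest 415/256
BBRBRRBBBBB: Left { 0,1,3/2,25/16,51/32,103/64,207/128,415/256 }, Right { 13/8,7/4,2 } => simplest 831/512
BBRBRRBBBBBR: Left { 0,1,3/2,25/16,51/32,103/64,207/128,415/256 }, Right { 831/512,13/8,7/4,2 } => simplest 1661/1024
BBRBRRBBBBBRR: Left { 0,1,3/2,25/16,51/32,103/64,207/128,415/256 }, Right { 1661/1024,831/512,13/8,7/4,2 } => simplest 3321/2048
BBRBRRBBBBBRRB: Left { 0,1,3/2,25/16,51/32,103/64,207/128,415/256,3321/2048 }, Right { 1661/1024,831/512,13/8,7/4,2 } => simplest 6643/4096

6643/4096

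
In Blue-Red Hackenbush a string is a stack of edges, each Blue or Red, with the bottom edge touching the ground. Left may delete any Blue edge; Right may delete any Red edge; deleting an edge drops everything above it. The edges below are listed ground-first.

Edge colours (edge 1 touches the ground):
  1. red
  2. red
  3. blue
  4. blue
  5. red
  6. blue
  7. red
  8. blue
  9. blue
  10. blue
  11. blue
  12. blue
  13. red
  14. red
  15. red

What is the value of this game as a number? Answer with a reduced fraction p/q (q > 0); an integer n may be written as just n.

value(r) = { — | 0 } so -1
value(rr) = { — | -1 0 } so -2
value(rrb) = { -2 | -1 0 } so -3/2
value(rrbb) = { -2 -3/2 | -1 0 } so -5/4
value(rrbbr) = { -2 -3/2 | -5/4 -1 0 } so -11/8
value(rrbbrb) = { -2 -3/2 -11/8 | -5/4 -1 0 } so -21/16
value(rrbbrbr) = { -2 -3/2 -11/8 | -21/16 -5/4 -1 0 } so -43/32
value(rrbbrbrb) = { -2 -3/2 -11/8 -43/32 | -21/16 -5/4 -1 0 } so -85/64
value(rrbbrbrbb) = { -2 -3/2 -11/8 -43/32 -85/64 | -21/16 -5/4 -1 0 } so -169/128
value(rrbbrbrbbb) = { -2 -3/2 -11/8 -43/32 -85/64 -169/128 | -21/16 -5/4 -1 0 } so -337/256
value(rrbbrbrbbbb) = { -2 -3/2 -11/8 -43/32 -85/64 -169/128 -337/256 | -21/16 -5/4 -1 0 } so -673/512
value(rrbbrbrbbbbb) = { -2 -3/2 -11/8 -43/32 -85/64 -169/128 -337/256 -673/512 | -21/16 -5/4 -1 0 } so -1345/1024
value(rrbbrbrbbbbbr) = { -2 -3/2 -11/8 -43/32 -85/64 -169/128 -337/256 -673/512 | -1345/1024 -21/16 -5/4 -1 0 } so -2691/2048
value(rrbbrbrbbbbbrr) = { -2 -3/2 -11/8 -43/32 -85/64 -169/128 -337/256 -673/512 | -2691/2048 -1345/1024 -21/16 -5/4 -1 0 } so -5383/4096
value(rrbbrbrbbbbbrrr) = { -2 -3/2 -11/8 -43/32 -85/64 -169/128 -337/256 -673/512 | -5383/4096 -2691/2048 -1345/1024 -21/16 -5/4 -1 0 } so -10767/8192

-10767/8192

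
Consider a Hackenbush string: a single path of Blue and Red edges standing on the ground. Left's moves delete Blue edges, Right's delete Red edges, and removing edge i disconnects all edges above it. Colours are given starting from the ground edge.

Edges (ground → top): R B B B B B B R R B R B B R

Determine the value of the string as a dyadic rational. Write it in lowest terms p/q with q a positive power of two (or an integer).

step 1: add R to get R; options L={ none } R={ 0 } ⇒ -1
step 2: add B to get RB; options L={ -1 } R={ 0 } ⇒ -1/2
step 3: add B to get RBB; options L={ -1 -1/2 } R={ 0 } ⇒ -1/4
step 4: add B to get RBBB; options L={ -1 -1/2 -1/4 } R={ 0 } ⇒ -1/8
step 5: add B to get RBBBB; options L={ -1 -1/2 -1/4 -1/8 } R={ 0 } ⇒ -1/16
step 6: add B to get RBBBBB; options L={ -1 -1/2 -1/4 -1/8 -1/16 } R={ 0 } ⇒ -1/32
step 7: add B to get RBBBBBB; options L={ -1 -1/2 -1/4 -1/8 -1/16 -1/32 } R={ 0 } ⇒ -1/64
step 8: add R to get RBBBBBBR; options L={ -1 -1/2 -1/4 -1/8 -1/16 -1/32 } R={ -1/64 0 } ⇒ -3/128
step 9: add R to get RBBBBBBRR; options L={ -1 -1/2 -1/4 -1/8 -1/16 -1/32 } R={ -3/128 -1/64 0 } ⇒ -7/256
step 10: add B to get RBBBBBBRRB; options L={ -1 -1/2 -1/4 -1/8 -1/16 -1/32 -7/256 } R={ -3/128 -1/64 0 } ⇒ -13/512
step 11: add R to get RBBBBBBRRBR; options L={ -1 -1/2 -1/4 -1/8 -1/16 -1/32 -7/256 } R={ -13/512 -3/128 -1/64 0 } ⇒ -27/1024
step 12: add B to get RBBBBBBRRBRB; options L={ -1 -1/2 -1/4 -1/8 -1/16 -1/32 -7/256 -27/1024 } R={ -13/512 -3/128 -1/64 0 } ⇒ -53/2048
step 13: add B to get RBBBBBBRRBRBB; options L={ -1 -1/2 -1/4 -1/8 -1/16 -1/32 -7/256 -27/1024 -53/2048 } R={ -13/512 -3/128 -1/64 0 } ⇒ -105/4096
step 14: add R to get RBBBBBBRRBRBBR; options L={ -1 -1/2 -1/4 -1/8 -1/16 -1/32 -7/256 -27/1024 -53/2048 } R={ -105/4096 -13/512 -3/128 -1/64 0 } ⇒ -211/8192

-211/8192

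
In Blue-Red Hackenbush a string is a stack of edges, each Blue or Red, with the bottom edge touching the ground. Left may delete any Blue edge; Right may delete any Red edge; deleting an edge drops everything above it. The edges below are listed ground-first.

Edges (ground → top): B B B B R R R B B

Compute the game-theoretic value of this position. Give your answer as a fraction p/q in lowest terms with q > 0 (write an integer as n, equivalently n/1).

103/32

Build v(s[:k]) for k = 1..9, string s = B B B B R R R B B.
B: Left { 0 }, Right {  } -> simplest 1
BB: Left { 0, 1 }, Right {  } -> simplest 2
BBB: Left { 0, 1, 2 }, Right {  } -> simplest 3
BBBB: Left { 0, 1, 2, 3 }, Right {  } -> simplest 4
BBBBR: Left { 0, 1, 2, 3 }, Right { 4 } -> simplest 7/2
BBBBRR: Left { 0, 1, 2, 3 }, Right { 7/2, 4 } -> simplest 13/4
BBBBRRR: Left { 0, 1, 2, 3 }, Right { 13/4, 7/2, 4 } -> simplest 25/8
BBBBRRRB: Left { 0, 1, 2, 3, 25/8 }, Right { 13/4, 7/2, 4 } -> simplest 51/16
BBBBRRRBB: Left { 0, 1, 2, 3, 25/8, 51/16 }, Right { 13/4, 7/2, 4 } -> simplest 103/32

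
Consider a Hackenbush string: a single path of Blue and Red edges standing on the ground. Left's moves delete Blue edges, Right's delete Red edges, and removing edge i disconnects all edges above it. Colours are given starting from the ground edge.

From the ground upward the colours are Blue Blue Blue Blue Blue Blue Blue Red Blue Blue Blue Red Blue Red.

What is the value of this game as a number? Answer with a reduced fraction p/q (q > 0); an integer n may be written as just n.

1 of 14 · B · max L 0 · min R +∞ => 1
2 of 14 · BB · max L 1 · min R +∞ => 2
3 of 14 · BBB · max L 2 · min R +∞ => 3
4 of 14 · BBBB · max L 3 · min R +∞ => 4
5 of 14 · BBBBB · max L 4 · min R +∞ => 5
6 of 14 · BBBBBB · max L 5 · min R +∞ => 6
7 of 14 · BBBBBBB · max L 6 · min R +∞ => 7
8 of 14 · BBBBBBBR · max L 6 · min R 7 => 13/2
9 of 14 · BBBBBBBRB · max L 13/2 · min R 7 => 27/4
10 of 14 · BBBBBBBRBB · max L 27/4 · min R 7 => 55/8
11 of 14 · BBBBBBBRBBB · max L 55/8 · min R 7 => 111/16
12 of 14 · BBBBBBBRBBBR · max L 55/8 · min R 111/16 => 221/32
13 of 14 · BBBBBBBRBBBRB · max L 221/32 · min R 111/16 => 443/64
14 of 14 · BBBBBBBRBBBRBR · max L 221/32 · min R 443/64 => 885/128

885/128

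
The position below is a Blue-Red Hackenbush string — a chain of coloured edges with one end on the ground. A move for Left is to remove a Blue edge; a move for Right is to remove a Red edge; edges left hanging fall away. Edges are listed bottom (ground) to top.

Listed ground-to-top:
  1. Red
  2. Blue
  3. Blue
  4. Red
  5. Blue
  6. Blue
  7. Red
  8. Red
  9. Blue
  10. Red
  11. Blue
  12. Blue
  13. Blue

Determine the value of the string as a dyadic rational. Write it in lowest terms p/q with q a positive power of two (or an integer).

-1233/4096

Recurse on prefixes of the 13-edge string Red Blue Blue Red Blue Blue Red Red Blue Red Blue Blue Blue:
1 of 13 · R · max L −∞ · min R 0 — -1
2 of 13 · RB · max L -1 · min R 0 — -1/2
3 of 13 · RBB · max L -1/2 · min R 0 — -1/4
4 of 13 · RBBR · max L -1/2 · min R -1/4 — -3/8
5 of 13 · RBBRB · max L -3/8 · min R -1/4 — -5/16
6 of 13 · RBBRBB · max L -5/16 · min R -1/4 — -9/32
7 of 13 · RBBRBBR · max L -5/16 · min R -9/32 — -19/64
8 of 13 · RBBRBBRR · max L -5/16 · min R -19/64 — -39/128
9 of 13 · RBBRBBRRB · max L -39/128 · min R -19/64 — -77/256
10 of 13 · RBBRBBRRBR · max L -39/128 · min R -77/256 — -155/512
11 of 13 · RBBRBBRRBRB · max L -155/512 · min R -77/256 — -309/1024
12 of 13 · RBBRBBRRBRBB · max L -309/1024 · min R -77/256 — -617/2048
13 of 13 · RBBRBBRRBRBBB · max L -617/2048 · min R -77/256 — -1233/4096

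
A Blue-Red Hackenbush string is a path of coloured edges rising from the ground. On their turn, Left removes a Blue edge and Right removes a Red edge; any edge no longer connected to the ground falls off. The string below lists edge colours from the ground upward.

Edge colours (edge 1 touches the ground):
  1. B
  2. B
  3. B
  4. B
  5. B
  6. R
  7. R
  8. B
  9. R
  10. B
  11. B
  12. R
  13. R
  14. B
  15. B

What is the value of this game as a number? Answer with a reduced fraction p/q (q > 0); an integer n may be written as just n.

Prefix values for B B B B B R R B R B B R R B B via {L|R} + simplicity:
1 of 15 · B · max L 0 · min R +∞ gives 1
2 of 15 · BB · max L 1 · min R +∞ gives 2
3 of 15 · BBB · max L 2 · min R +∞ gives 3
4 of 15 · BBBB · max L 3 · min R +∞ gives 4
5 of 15 · BBBBB · max L 4 · min R +∞ gives 5
6 of 15 · BBBBBR · max L 4 · min R 5 gives 9/2
7 of 15 · BBBBBRR · max L 4 · min R 9/2 gives 17/4
8 of 15 · BBBBBRRB · max L 17/4 · min R 9/2 gives 35/8
9 of 15 · BBBBBRRBR · max L 17/4 · min R 35/8 gives 69/16
10 of 15 · BBBBBRRBRB · max L 69/16 · min R 35/8 gives 139/32
11 of 15 · BBBBBRRBRBB · max L 139/32 · min R 35/8 gives 279/64
12 of 15 · BBBBBRRBRBBR · max L 139/32 · min R 279/64 gives 557/128
13 of 15 · BBBBBRRBRBBRR · max L 139/32 · min R 557/128 gives 1113/256
14 of 15 · BBBBBRRBRBBRRB · max L 1113/256 · min R 557/128 gives 2227/512
15 of 15 · BBBBBRRBRBBRRBB · max L 2227/512 · min R 557/128 gives 4455/1024

4455/1024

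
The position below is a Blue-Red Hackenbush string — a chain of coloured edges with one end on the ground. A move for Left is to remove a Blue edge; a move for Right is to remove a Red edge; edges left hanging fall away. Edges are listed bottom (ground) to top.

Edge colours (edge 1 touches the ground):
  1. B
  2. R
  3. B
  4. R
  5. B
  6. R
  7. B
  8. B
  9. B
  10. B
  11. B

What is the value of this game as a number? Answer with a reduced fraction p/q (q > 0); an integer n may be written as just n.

Prefix values for B R B R B R B B B B B via {L|R} + simplicity:
step 1: add B to get B; options L={ 0 } R={ (no moves) } so 1
step 2: add R to get BR; options L={ 0 } R={ 1 } so 1/2
step 3: add B to get BRB; options L={ 0,1/2 } R={ 1 } so 3/4
step 4: add R to get BRBR; options L={ 0,1/2 } R={ 3/4,1 } so 5/8
step 5: add B to get BRBRB; options L={ 0,1/2,5/8 } R={ 3/4,1 } so 11/16
step 6: add R to get BRBRBR; options L={ 0,1/2,5/8 } R={ 11/16,3/4,1 } so 21/32
step 7: add B to get BRBRBRB; options L={ 0,1/2,5/8,21/32 } R={ 11/16,3/4,1 } so 43/64
step 8: add B to get BRBRBRBB; options L={ 0,1/2,5/8,21/32,43/64 } R={ 11/16,3/4,1 } so 87/128
step 9: add B to get BRBRBRBBB; options L={ 0,1/2,5/8,21/32,43/64,87/128 } R={ 11/16,3/4,1 } so 175/256
step 10: add B to get BRBRBRBBBB; options L={ 0,1/2,5/8,21/32,43/64,87/128,175/256 } R={ 11/16,3/4,1 } so 351/512
step 11: add B to get BRBRBRBBBBB; options L={ 0,1/2,5/8,21/32,43/64,87/128,175/256,351/512 } R={ 11/16,3/4,1 } so 703/1024

703/1024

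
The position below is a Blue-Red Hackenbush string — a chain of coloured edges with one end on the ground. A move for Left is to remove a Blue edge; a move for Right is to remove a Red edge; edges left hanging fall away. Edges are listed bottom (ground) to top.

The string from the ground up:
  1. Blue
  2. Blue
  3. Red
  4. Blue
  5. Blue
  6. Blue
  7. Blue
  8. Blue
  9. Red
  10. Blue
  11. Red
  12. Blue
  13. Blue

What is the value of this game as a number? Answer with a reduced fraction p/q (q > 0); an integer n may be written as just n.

Build g(s[:k]) for k = 1..13, string s = Blue Blue Red Blue Blue Blue Blue Blue Red Blue Red Blue Blue.
step 1: add Blue to get B; options L={ 0 } R={ ∅ } so 1
step 2: add Blue to get BB; options L={ 0,1 } R={ ∅ } so 2
step 3: add Red to get BBR; options L={ 0,1 } R={ 2 } so 3/2
step 4: add Blue to get BBRB; options L={ 0,1,3/2 } R={ 2 } so 7/4
step 5: add Blue to get BBRBB; options L={ 0,1,3/2,7/4 } R={ 2 } so 15/8
step 6: add Blue to get BBRBBB; options L={ 0,1,3/2,7/4,15/8 } R={ 2 } so 31/16
step 7: add Blue to get BBRBBBB; options L={ 0,1,3/2,7/4,15/8,31/16 } R={ 2 } so 63/32
step 8: add Blue to get BBRBBBBB; options L={ 0,1,3/2,7/4,15/8,31/16,63/32 } R={ 2 } so 127/64
step 9: add Red to get BBRBBBBBR; options L={ 0,1,3/2,7/4,15/8,31/16,63/32 } R={ 127/64,2 } so 253/128
step 10: add Blue to get BBRBBBBBRB; options L={ 0,1,3/2,7/4,15/8,31/16,63/32,253/128 } R={ 127/64,2 } so 507/256
step 11: add Red to get BBRBBBBBRBR; options L={ 0,1,3/2,7/4,15/8,31/16,63/32,253/128 } R={ 507/256,127/64,2 } so 1013/512
step 12: add Blue to get BBRBBBBBRBRB; options L={ 0,1,3/2,7/4,15/8,31/16,63/32,253/128,1013/512 } R={ 507/256,127/64,2 } so 2027/1024
step 13: add Blue to get BBRBBBBBRBRBB; options L={ 0,1,3/2,7/4,15/8,31/16,63/32,253/128,1013/512,2027/1024 } R={ 507/256,127/64,2 } so 4055/2048

4055/2048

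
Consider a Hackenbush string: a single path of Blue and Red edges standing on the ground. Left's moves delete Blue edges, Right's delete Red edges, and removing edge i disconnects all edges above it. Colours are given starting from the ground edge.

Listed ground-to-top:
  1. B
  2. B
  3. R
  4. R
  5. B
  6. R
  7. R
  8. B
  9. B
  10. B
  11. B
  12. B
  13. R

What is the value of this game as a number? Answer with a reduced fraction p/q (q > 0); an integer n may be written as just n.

2685/2048

edge 1 of 13 (B): { 0 | none } → 1
edge 2 of 13 (B): { 0, 1 | none } → 2
edge 3 of 13 (R): { 0, 1 | 2 } → 3/2
edge 4 of 13 (R): { 0, 1 | 3/2, 2 } → 5/4
edge 5 of 13 (B): { 0, 1, 5/4 | 3/2, 2 } → 11/8
edge 6 of 13 (R): { 0, 1, 5/4 | 11/8, 3/2, 2 } → 21/16
edge 7 of 13 (R): { 0, 1, 5/4 | 21/16, 11/8, 3/2, 2 } → 41/32
edge 8 of 13 (B): { 0, 1, 5/4, 41/32 | 21/16, 11/8, 3/2, 2 } → 83/64
edge 9 of 13 (B): { 0, 1, 5/4, 41/32, 83/64 | 21/16, 11/8, 3/2, 2 } → 167/128
edge 10 of 13 (B): { 0, 1, 5/4, 41/32, 83/64, 167/128 | 21/16, 11/8, 3/2, 2 } → 335/256
edge 11 of 13 (B): { 0, 1, 5/4, 41/32, 83/64, 167/128, 335/256 | 21/16, 11/8, 3/2, 2 } → 671/512
edge 12 of 13 (B): { 0, 1, 5/4, 41/32, 83/64, 167/128, 335/256, 671/512 | 21/16, 11/8, 3/2, 2 } → 1343/1024
edge 13 of 13 (R): { 0, 1, 5/4, 41/32, 83/64, 167/128, 335/256, 671/512 | 1343/1024, 21/16, 11/8, 3/2, 2 } → 2685/2048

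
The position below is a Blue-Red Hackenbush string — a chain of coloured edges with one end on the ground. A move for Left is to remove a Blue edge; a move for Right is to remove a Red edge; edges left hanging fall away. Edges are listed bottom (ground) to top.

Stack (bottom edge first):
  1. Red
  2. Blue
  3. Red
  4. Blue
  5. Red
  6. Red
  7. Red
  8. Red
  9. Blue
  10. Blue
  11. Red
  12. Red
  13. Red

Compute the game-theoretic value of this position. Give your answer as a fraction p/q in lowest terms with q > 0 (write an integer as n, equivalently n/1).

-3023/4096

edge 1 of 13 (Red): { (no moves) | 0 } gives -1
edge 2 of 13 (Blue): { -1 | 0 } gives -1/2
edge 3 of 13 (Red): { -1 | -1/2, 0 } gives -3/4
edge 4 of 13 (Blue): { -1, -3/4 | -1/2, 0 } gives -5/8
edge 5 of 13 (Red): { -1, -3/4 | -5/8, -1/2, 0 } gives -11/16
edge 6 of 13 (Red): { -1, -3/4 | -11/16, -5/8, -1/2, 0 } gives -23/32
edge 7 of 13 (Red): { -1, -3/4 | -23/32, -11/16, -5/8, -1/2, 0 } gives -47/64
edge 8 of 13 (Red): { -1, -3/4 | -47/64, -23/32, -11/16, -5/8, -1/2, 0 } gives -95/128
edge 9 of 13 (Blue): { -1, -3/4, -95/128 | -47/64, -23/32, -11/16, -5/8, -1/2, 0 } gives -189/256
edge 10 of 13 (Blue): { -1, -3/4, -95/128, -189/256 | -47/64, -23/32, -11/16, -5/8, -1/2, 0 } gives -377/512
edge 11 of 13 (Red): { -1, -3/4, -95/128, -189/256 | -377/512, -47/64, -23/32, -11/16, -5/8, -1/2, 0 } gives -755/1024
edge 12 of 13 (Red): { -1, -3/4, -95/128, -189/256 | -755/1024, -377/512, -47/64, -23/32, -11/16, -5/8, -1/2, 0 } gives -1511/2048
edge 13 of 13 (Red): { -1, -3/4, -95/128, -189/256 | -1511/2048, -755/1024, -377/512, -47/64, -23/32, -11/16, -5/8, -1/2, 0 } gives -3023/4096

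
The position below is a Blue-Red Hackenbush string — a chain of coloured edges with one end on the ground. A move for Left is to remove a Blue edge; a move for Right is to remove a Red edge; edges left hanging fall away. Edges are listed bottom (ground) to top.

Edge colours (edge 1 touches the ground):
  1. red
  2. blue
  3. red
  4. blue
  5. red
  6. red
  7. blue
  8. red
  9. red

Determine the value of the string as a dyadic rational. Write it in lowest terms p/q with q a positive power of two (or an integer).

step 1: add red to get r; options L={  } R={ 0 } -> -1
step 2: add blue to get rb; options L={ -1 } R={ 0 } -> -1/2
step 3: add red to get rbr; options L={ -1 } R={ -1/2,0 } -> -3/4
step 4: add blue to get rbrb; options L={ -1,-3/4 } R={ -1/2,0 } -> -5/8
step 5: add red to get rbrbr; options L={ -1,-3/4 } R={ -5/8,-1/2,0 } -> -11/16
step 6: add red to get rbrbrr; options L={ -1,-3/4 } R={ -11/16,-5/8,-1/2,0 } -> -23/32
step 7: add blue to get rbrbrrb; options L={ -1,-3/4,-23/32 } R={ -11/16,-5/8,-1/2,0 } -> -45/64
step 8: add red to get rbrbrrbr; options L={ -1,-3/4,-23/32 } R={ -45/64,-11/16,-5/8,-1/2,0 } -> -91/128
step 9: add red to get rbrbrrbrr; options L={ -1,-3/4,-23/32 } R={ -91/128,-45/64,-11/16,-5/8,-1/2,0 } -> -183/256

-183/256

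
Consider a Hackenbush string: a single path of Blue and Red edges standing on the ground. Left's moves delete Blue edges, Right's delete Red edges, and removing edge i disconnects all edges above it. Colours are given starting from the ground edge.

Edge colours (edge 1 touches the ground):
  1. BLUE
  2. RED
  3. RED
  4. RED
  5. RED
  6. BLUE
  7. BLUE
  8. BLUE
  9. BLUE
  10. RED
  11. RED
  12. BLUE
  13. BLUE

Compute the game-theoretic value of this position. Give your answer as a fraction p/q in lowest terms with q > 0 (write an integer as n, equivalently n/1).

487/4096

Build val(s[:k]) for k = 1..13, string s = BLUE RED RED RED RED BLUE BLUE BLUE BLUE RED RED BLUE BLUE.
B: Left { 0 }, Right { ∅ } gives simplest 1
BR: Left { 0 }, Right { 1 } gives simplest 1/2
BRR: Left { 0 }, Right { 1/2; 1 } gives simplest 1/4
BRRR: Left { 0 }, Right { 1/4; 1/2; 1 } gives simplest 1/8
BRRRR: Left { 0 }, Right { 1/8; 1/4; 1/2; 1 } gives simplest 1/16
BRRRRB: Left { 0; 1/16 }, Right { 1/8; 1/4; 1/2; 1 } gives simplest 3/32
BRRRRBB: Left { 0; 1/16; 3/32 }, Right { 1/8; 1/4; 1/2; 1 } gives simplest 7/64
BRRRRBBB: Left { 0; 1/16; 3/32; 7/64 }, Right { 1/8; 1/4; 1/2; 1 } gives simplest 15/128
BRRRRBBBB: Left { 0; 1/16; 3/32; 7/64; 15/128 }, Right { 1/8; 1/4; 1/2; 1 } gives simplest 31/256
BRRRRBBBBR: Left { 0; 1/16; 3/32; 7/64; 15/128 }, Right { 31/256; 1/8; 1/4; 1/2; 1 } gives simplest 61/512
BRRRRBBBBRR: Left { 0; 1/16; 3/32; 7/64; 15/128 }, Right { 61/512; 31/256; 1/8; 1/4; 1/2; 1 } gives simplest 121/1024
BRRRRBBBBRRB: Left { 0; 1/16; 3/32; 7/64; 15/128; 121/1024 }, Right { 61/512; 31/256; 1/8; 1/4; 1/2; 1 } gives simplest 243/2048
BRRRRBBBBRRBB: Left { 0; 1/16; 3/32; 7/64; 15/128; 121/1024; 243/2048 }, Right { 61/512; 31/256; 1/8; 1/4; 1/2; 1 } gives simplest 487/4096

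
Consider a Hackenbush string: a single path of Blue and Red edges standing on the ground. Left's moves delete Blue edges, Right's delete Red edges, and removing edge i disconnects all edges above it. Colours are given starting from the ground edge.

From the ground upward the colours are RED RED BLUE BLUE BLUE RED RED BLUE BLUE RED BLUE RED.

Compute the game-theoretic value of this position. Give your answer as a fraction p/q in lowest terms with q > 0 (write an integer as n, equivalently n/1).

-1227/1024

R: Left { none }, Right { 0 } => simplest -1
RR: Left { none }, Right { -1,0 } => simplest -2
RRB: Left { -2 }, Right { -1,0 } => simplest -3/2
RRBB: Left { -2,-3/2 }, Right { -1,0 } => simplest -5/4
RRBBB: Left { -2,-3/2,-5/4 }, Right { -1,0 } => simplest -9/8
RRBBBR: Left { -2,-3/2,-5/4 }, Right { -9/8,-1,0 } => simplest -19/16
RRBBBRR: Left { -2,-3/2,-5/4 }, Right { -19/16,-9/8,-1,0 } => simplest -39/32
RRBBBRRB: Left { -2,-3/2,-5/4,-39/32 }, Right { -19/16,-9/8,-1,0 } => simplest -77/64
RRBBBRRBB: Left { -2,-3/2,-5/4,-39/32,-77/64 }, Right { -19/16,-9/8,-1,0 } => simplest -153/128
RRBBBRRBBR: Left { -2,-3/2,-5/4,-39/32,-77/64 }, Right { -153/128,-19/16,-9/8,-1,0 } => simplest -307/256
RRBBBRRBBRB: Left { -2,-3/2,-5/4,-39/32,-77/64,-307/256 }, Right { -153/128,-19/16,-9/8,-1,0 } => simplest -613/512
RRBBBRRBBRBR: Left { -2,-3/2,-5/4,-39/32,-77/64,-307/256 }, Right { -613/512,-153/128,-19/16,-9/8,-1,0 } => simplest -1227/1024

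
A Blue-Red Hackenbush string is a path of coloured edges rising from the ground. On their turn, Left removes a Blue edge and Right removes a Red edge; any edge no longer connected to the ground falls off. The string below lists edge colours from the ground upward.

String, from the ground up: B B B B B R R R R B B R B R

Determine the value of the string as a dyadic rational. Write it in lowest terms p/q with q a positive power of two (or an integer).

2101/512

Build val(s[:k]) for k = 1..14, string s = B B B B B R R R R B B R B R.
val(B) = { 0 | — } → 1
val(BB) = { 0,1 | — } → 2
val(BBB) = { 0,1,2 | — } → 3
val(BBBB) = { 0,1,2,3 | — } → 4
val(BBBBB) = { 0,1,2,3,4 | — } → 5
val(BBBBBR) = { 0,1,2,3,4 | 5 } → 9/2
val(BBBBBRR) = { 0,1,2,3,4 | 9/2,5 } → 17/4
val(BBBBBRRR) = { 0,1,2,3,4 | 17/4,9/2,5 } → 33/8
val(BBBBBRRRR) = { 0,1,2,3,4 | 33/8,17/4,9/2,5 } → 65/16
val(BBBBBRRRRB) = { 0,1,2,3,4,65/16 | 33/8,17/4,9/2,5 } → 131/32
val(BBBBBRRRRBB) = { 0,1,2,3,4,65/16,131/32 | 33/8,17/4,9/2,5 } → 263/64
val(BBBBBRRRRBBR) = { 0,1,2,3,4,65/16,131/32 | 263/64,33/8,17/4,9/2,5 } → 525/128
val(BBBBBRRRRBBRB) = { 0,1,2,3,4,65/16,131/32,525/128 | 263/64,33/8,17/4,9/2,5 } → 1051/256
val(BBBBBRRRRBBRBR) = { 0,1,2,3,4,65/16,131/32,525/128 | 1051/256,263/64,33/8,17/4,9/2,5 } → 2101/512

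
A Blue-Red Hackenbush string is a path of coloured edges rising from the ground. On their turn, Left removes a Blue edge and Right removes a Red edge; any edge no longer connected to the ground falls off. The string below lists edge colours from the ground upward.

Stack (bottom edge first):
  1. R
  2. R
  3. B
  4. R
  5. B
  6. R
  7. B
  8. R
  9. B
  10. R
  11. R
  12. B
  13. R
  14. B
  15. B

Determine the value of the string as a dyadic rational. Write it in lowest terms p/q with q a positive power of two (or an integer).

Recurse on prefixes of the 15-edge string R R B R B R B R B R R B R B B:
value_1 [R]  L=[none]  R=[0]  — -1
value_2 [RR]  L=[none]  R=[-1; 0]  — -2
value_3 [RRB]  L=[-2]  R=[-1; 0]  — -3/2
value_4 [RRBR]  L=[-2]  R=[-3/2; -1; 0]  — -7/4
value_5 [RRBRB]  L=[-2; -7/4]  R=[-3/2; -1; 0]  — -13/8
value_6 [RRBRBR]  L=[-2; -7/4]  R=[-13/8; -3/2; -1; 0]  — -27/16
value_7 [RRBRBRB]  L=[-2; -7/4; -27/16]  R=[-13/8; -3/2; -1; 0]  — -53/32
value_8 [RRBRBRBR]  L=[-2; -7/4; -27/16]  R=[-53/32; -13/8; -3/2; -1; 0]  — -107/64
value_9 [RRBRBRBRB]  L=[-2; -7/4; -27/16; -107/64]  R=[-53/32; -13/8; -3/2; -1; 0]  — -213/128
value_10 [RRBRBRBRBR]  L=[-2; -7/4; -27/16; -107/64]  R=[-213/128; -53/32; -13/8; -3/2; -1; 0]  — -427/256
value_11 [RRBRBRBRBRR]  L=[-2; -7/4; -27/16; -107/64]  R=[-427/256; -213/128; -53/32; -13/8; -3/2; -1; 0]  — -855/512
value_12 [RRBRBRBRBRRB]  L=[-2; -7/4; -27/16; -107/64; -855/512]  R=[-427/256; -213/128; -53/32; -13/8; -3/2; -1; 0]  — -1709/1024
value_13 [RRBRBRBRBRRBR]  L=[-2; -7/4; -27/16; -107/64; -855/512]  R=[-1709/1024; -427/256; -213/128; -53/32; -13/8; -3/2; -1; 0]  — -3419/2048
value_14 [RRBRBRBRBRRBRB]  L=[-2; -7/4; -27/16; -107/64; -855/512; -3419/2048]  R=[-1709/1024; -427/256; -213/128; -53/32; -13/8; -3/2; -1; 0]  — -6837/4096
value_15 [RRBRBRBRBRRBRBB]  L=[-2; -7/4; -27/16; -107/64; -855/512; -3419/2048; -6837/4096]  R=[-1709/1024; -427/256; -213/128; -53/32; -13/8; -3/2; -1; 0]  — -13673/8192

-13673/8192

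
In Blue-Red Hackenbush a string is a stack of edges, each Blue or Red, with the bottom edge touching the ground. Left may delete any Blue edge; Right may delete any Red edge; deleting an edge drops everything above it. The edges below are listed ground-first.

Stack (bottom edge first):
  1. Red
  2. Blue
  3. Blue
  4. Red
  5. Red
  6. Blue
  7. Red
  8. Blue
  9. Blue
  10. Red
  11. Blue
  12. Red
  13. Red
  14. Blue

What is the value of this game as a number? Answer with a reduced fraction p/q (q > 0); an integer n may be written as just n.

Build G(s[:k]) for k = 1..14, string s = Red Blue Blue Red Red Blue Red Blue Blue Red Blue Red Red Blue.
R: Left { none }, Right { 0 } → simplest -1
RB: Left { -1 }, Right { 0 } → simplest -1/2
RBB: Left { -1, -1/2 }, Right { 0 } → simplest -1/4
RBBR: Left { -1, -1/2 }, Right { -1/4, 0 } → simplest -3/8
RBBRR: Left { -1, -1/2 }, Right { -3/8, -1/4, 0 } → simplest -7/16
RBBRRB: Left { -1, -1/2, -7/16 }, Right { -3/8, -1/4, 0 } → simplest -13/32
RBBRRBR: Left { -1, -1/2, -7/16 }, Right { -13/32, -3/8, -1/4, 0 } → simplest -27/64
RBBRRBRB: Left { -1, -1/2, -7/16, -27/64 }, Right { -13/32, -3/8, -1/4, 0 } → simplest -53/128
RBBRRBRBB: Left { -1, -1/2, -7/16, -27/64, -53/128 }, Right { -13/32, -3/8, -1/4, 0 } → simplest -105/256
RBBRRBRBBR: Left { -1, -1/2, -7/16, -27/64, -53/128 }, Right { -105/256, -13/32, -3/8, -1/4, 0 } → simplest -211/512
RBBRRBRBBRB: Left { -1, -1/2, -7/16, -27/64, -53/128, -211/512 }, Right { -105/256, -13/32, -3/8, -1/4, 0 } → simplest -421/1024
RBBRRBRBBRBR: Left { -1, -1/2, -7/16, -27/64, -53/128, -211/512 }, Right { -421/1024, -105/256, -13/32, -3/8, -1/4, 0 } → simplest -843/2048
RBBRRBRBBRBRR: Left { -1, -1/2, -7/16, -27/64, -53/128, -211/512 }, Right { -843/2048, -421/1024, -105/256, -13/32, -3/8, -1/4, 0 } → simplest -1687/4096
RBBRRBRBBRBRRB: Left { -1, -1/2, -7/16, -27/64, -53/128, -211/512, -1687/4096 }, Right { -843/2048, -421/1024, -105/256, -13/32, -3/8, -1/4, 0 } → simplest -3373/8192

-3373/8192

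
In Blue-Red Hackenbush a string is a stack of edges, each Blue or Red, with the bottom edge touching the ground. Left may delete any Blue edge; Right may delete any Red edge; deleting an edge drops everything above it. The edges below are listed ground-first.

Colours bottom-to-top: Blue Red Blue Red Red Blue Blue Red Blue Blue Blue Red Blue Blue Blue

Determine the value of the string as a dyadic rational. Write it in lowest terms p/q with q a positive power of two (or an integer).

9967/16384

Prefix values for Blue Red Blue Red Red Blue Blue Red Blue Blue Blue Red Blue Blue Blue via {L|R} + simplicity:
G_1 [B]  L=[0]  R=[(no moves)]  → 1
G_2 [BR]  L=[0]  R=[1]  → 1/2
G_3 [BRB]  L=[0 1/2]  R=[1]  → 3/4
G_4 [BRBR]  L=[0 1/2]  R=[3/4 1]  → 5/8
G_5 [BRBRR]  L=[0 1/2]  R=[5/8 3/4 1]  → 9/16
G_6 [BRBRRB]  L=[0 1/2 9/16]  R=[5/8 3/4 1]  → 19/32
G_7 [BRBRRBB]  L=[0 1/2 9/16 19/32]  R=[5/8 3/4 1]  → 39/64
G_8 [BRBRRBBR]  L=[0 1/2 9/16 19/32]  R=[39/64 5/8 3/4 1]  → 77/128
G_9 [BRBRRBBRB]  L=[0 1/2 9/16 19/32 77/128]  R=[39/64 5/8 3/4 1]  → 155/256
G_10 [BRBRRBBRBB]  L=[0 1/2 9/16 19/32 77/128 155/256]  R=[39/64 5/8 3/4 1]  → 311/512
G_11 [BRBRRBBRBBB]  L=[0 1/2 9/16 19/32 77/128 155/256 311/512]  R=[39/64 5/8 3/4 1]  → 623/1024
G_12 [BRBRRBBRBBBR]  L=[0 1/2 9/16 19/32 77/128 155/256 311/512]  R=[623/1024 39/64 5/8 3/4 1]  → 1245/2048
G_13 [BRBRRBBRBBBRB]  L=[0 1/2 9/16 19/32 77/128 155/256 311/512 1245/2048]  R=[623/1024 39/64 5/8 3/4 1]  → 2491/4096
G_14 [BRBRRBBRBBBRBB]  L=[0 1/2 9/16 19/32 77/128 155/256 311/512 1245/2048 2491/4096]  R=[623/1024 39/64 5/8 3/4 1]  → 4983/8192
G_15 [BRBRRBBRBBBRBBB]  L=[0 1/2 9/16 19/32 77/128 155/256 311/512 1245/2048 2491/4096 4983/8192]  R=[623/1024 39/64 5/8 3/4 1]  → 9967/16384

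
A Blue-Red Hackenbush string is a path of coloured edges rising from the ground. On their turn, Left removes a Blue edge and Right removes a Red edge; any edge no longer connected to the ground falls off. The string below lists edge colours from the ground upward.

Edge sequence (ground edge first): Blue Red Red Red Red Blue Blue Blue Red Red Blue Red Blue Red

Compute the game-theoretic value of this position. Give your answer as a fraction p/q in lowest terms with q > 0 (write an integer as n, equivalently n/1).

917/8192

Prefix values for Blue Red Red Red Red Blue Blue Blue Red Red Blue Red Blue Red via {L|R} + simplicity:
B: Left { 0 }, Right {  } = simplest 1
BR: Left { 0 }, Right { 1 } = simplest 1/2
BRR: Left { 0 }, Right { 1/2 1 } = simplest 1/4
BRRR: Left { 0 }, Right { 1/4 1/2 1 } = simplest 1/8
BRRRR: Left { 0 }, Right { 1/8 1/4 1/2 1 } = simplest 1/16
BRRRRB: Left { 0 1/16 }, Right { 1/8 1/4 1/2 1 } = simplest 3/32
BRRRRBB: Left { 0 1/16 3/32 }, Right { 1/8 1/4 1/2 1 } = simplest 7/64
BRRRRBBB: Left { 0 1/16 3/32 7/64 }, Right { 1/8 1/4 1/2 1 } = simplest 15/128
BRRRRBBBR: Left { 0 1/16 3/32 7/64 }, Right { 15/128 1/8 1/4 1/2 1 } = simplest 29/256
BRRRRBBBRR: Left { 0 1/16 3/32 7/64 }, Right { 29/256 15/128 1/8 1/4 1/2 1 } = simplest 57/512
BRRRRBBBRRB: Left { 0 1/16 3/32 7/64 57/512 }, Right { 29/256 15/128 1/8 1/4 1/2 1 } = simplest 115/1024
BRRRRBBBRRBR: Left { 0 1/16 3/32 7/64 57/512 }, Right { 115/1024 29/256 15/128 1/8 1/4 1/2 1 } = simplest 229/2048
BRRRRBBBRRBRB: Left { 0 1/16 3/32 7/64 57/512 229/2048 }, Right { 115/1024 29/256 15/128 1/8 1/4 1/2 1 } = simplest 459/4096
BRRRRBBBRRBRBR: Left { 0 1/16 3/32 7/64 57/512 229/2048 }, Right { 459/4096 115/1024 29/256 15/128 1/8 1/4 1/2 1 } = simplest 917/8192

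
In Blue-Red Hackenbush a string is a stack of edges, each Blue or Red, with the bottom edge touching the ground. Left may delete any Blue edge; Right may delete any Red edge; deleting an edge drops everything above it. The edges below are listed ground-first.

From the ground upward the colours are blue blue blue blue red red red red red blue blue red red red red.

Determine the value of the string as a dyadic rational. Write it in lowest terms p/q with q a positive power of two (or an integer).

6241/2048

Build G(s[:k]) for k = 1..15, string s = blue blue blue blue red red red red red blue blue red red red red.
edge 1 of 15 (blue): { 0 | · } -> 1
edge 2 of 15 (blue): { 0, 1 | · } -> 2
edge 3 of 15 (blue): { 0, 1, 2 | · } -> 3
edge 4 of 15 (blue): { 0, 1, 2, 3 | · } -> 4
edge 5 of 15 (red): { 0, 1, 2, 3 | 4 } -> 7/2
edge 6 of 15 (red): { 0, 1, 2, 3 | 7/2, 4 } -> 13/4
edge 7 of 15 (red): { 0, 1, 2, 3 | 13/4, 7/2, 4 } -> 25/8
edge 8 of 15 (red): { 0, 1, 2, 3 | 25/8, 13/4, 7/2, 4 } -> 49/16
edge 9 of 15 (red): { 0, 1, 2, 3 | 49/16, 25/8, 13/4, 7/2, 4 } -> 97/32
edge 10 of 15 (blue): { 0, 1, 2, 3, 97/32 | 49/16, 25/8, 13/4, 7/2, 4 } -> 195/64
edge 11 of 15 (blue): { 0, 1, 2, 3, 97/32, 195/64 | 49/16, 25/8, 13/4, 7/2, 4 } -> 391/128
edge 12 of 15 (red): { 0, 1, 2, 3, 97/32, 195/64 | 391/128, 49/16, 25/8, 13/4, 7/2, 4 } -> 781/256
edge 13 of 15 (red): { 0, 1, 2, 3, 97/32, 195/64 | 781/256, 391/128, 49/16, 25/8, 13/4, 7/2, 4 } -> 1561/512
edge 14 of 15 (red): { 0, 1, 2, 3, 97/32, 195/64 | 1561/512, 781/256, 391/128, 49/16, 25/8, 13/4, 7/2, 4 } -> 3121/1024
edge 15 of 15 (red): { 0, 1, 2, 3, 97/32, 195/64 | 3121/1024, 1561/512, 781/256, 391/128, 49/16, 25/8, 13/4, 7/2, 4 } -> 6241/2048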